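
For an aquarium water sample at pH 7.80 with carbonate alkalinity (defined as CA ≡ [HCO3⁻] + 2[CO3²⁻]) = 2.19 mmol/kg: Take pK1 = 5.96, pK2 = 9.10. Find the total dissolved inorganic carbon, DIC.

DIC = 2.12 mmol/kg

CA = [HCO3⁻] + 2[CO3²⁻] = (α₁ + 2α₂)·DIC
At pH 7.80: [H⁺]/K1 = 10^-1.84 = 0.014454, K2/[H⁺] = 10^-1.30 = 0.050119
α₁ = 1/(1 + 0.014454 + 0.050119) = 1/1.0646 = 0.9393; α₂ = α₁·K2/[H⁺] = 0.04708
α₁ + 2α₂ = 1.0335
DIC = CA / (α₁ + 2α₂) = 2.19 / 1.0335 = 2.12 mmol/kg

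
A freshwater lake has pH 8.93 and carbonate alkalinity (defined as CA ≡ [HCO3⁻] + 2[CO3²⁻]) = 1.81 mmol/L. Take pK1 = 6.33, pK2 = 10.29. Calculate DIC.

DIC = 1.74 mmol/L

CA = [HCO3⁻] + 2[CO3²⁻] = (α₁ + 2α₂)·DIC
At pH 8.93: [H⁺]/K1 = 10^-2.60 = 0.0025119, K2/[H⁺] = 10^-1.36 = 0.043652
α₁ = 1/(1 + 0.0025119 + 0.043652) = 1/1.0462 = 0.9559; α₂ = α₁·K2/[H⁺] = 0.04173
α₁ + 2α₂ = 1.0393
DIC = CA / (α₁ + 2α₂) = 1.81 / 1.0393 = 1.74 mmol/L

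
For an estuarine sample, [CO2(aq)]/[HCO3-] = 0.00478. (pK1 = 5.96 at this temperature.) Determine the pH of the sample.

From K1 = [H⁺][HCO3-]/[CO2(aq)]:  pH = pK1 − log₁₀([CO2(aq)]/[HCO3-])
log₁₀(0.00478) = -2.321
pH = 5.96 − (-2.321) = 8.28

pH = 8.28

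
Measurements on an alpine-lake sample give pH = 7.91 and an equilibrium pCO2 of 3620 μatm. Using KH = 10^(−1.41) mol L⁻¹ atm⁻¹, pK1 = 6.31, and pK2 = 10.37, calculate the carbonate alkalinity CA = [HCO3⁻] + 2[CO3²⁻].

[CO2*] = KH · pCO2 = 10^(−1.41) × 3620×10^-6 = 1.408×10^-4 mol/L
α₀ = 1/(1 + K1/[H⁺] + K1K2/[H⁺]²) = 1/(1 + 10^+1.60 + 10^-0.86) = 0.02442
DIC = [CO2*]/α₀ = 1.408×10^-4 / 0.02442 = 5.767 mmol/L
CA = (α₁ + 2α₂)·DIC = (0.9722 + 2×0.003371) × 5.767 = 5.65 mmol/L

CA = 5.65 mmol/L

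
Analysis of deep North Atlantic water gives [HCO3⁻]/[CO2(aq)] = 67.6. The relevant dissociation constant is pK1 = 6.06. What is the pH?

From K1 = [H⁺][HCO3⁻]/[CO2(aq)]:  pH = pK1 + log₁₀([HCO3⁻]/[CO2(aq)])
log₁₀(67.6) = +1.830
pH = 6.06 + (+1.830) = 7.89

pH = 7.89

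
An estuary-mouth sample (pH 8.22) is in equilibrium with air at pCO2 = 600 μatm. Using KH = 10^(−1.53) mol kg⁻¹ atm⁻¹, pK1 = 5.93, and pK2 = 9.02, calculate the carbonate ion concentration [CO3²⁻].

[CO2*] = KH · pCO2 = 10^(−1.53) × 600×10^-6 = 1.771×10^-5 mol/kg
α₀ = 1/(1 + K1/[H⁺] + K1K2/[H⁺]²) = 1/(1 + 10^+2.29 + 10^+1.49) = 0.004407
DIC = [CO2*]/α₀ = 1.771×10^-5 / 0.004407 = 4.018 mmol/kg
[CO3²⁻] = α₂·DIC; α₂ = 0.1362, so [CO3²⁻] = 0.1362 × 4.018 = 0.547 mmol/kg

[CO3²⁻] = 0.547 mmol/kg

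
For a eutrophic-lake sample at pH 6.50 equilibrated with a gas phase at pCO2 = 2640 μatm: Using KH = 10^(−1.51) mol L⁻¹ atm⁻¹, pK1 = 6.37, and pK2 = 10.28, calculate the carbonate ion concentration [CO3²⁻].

[CO2*] = KH · pCO2 = 10^(−1.51) × 2640×10^-6 = 8.158×10^-5 mol/L
α₀ = 1/(1 + K1/[H⁺] + K1K2/[H⁺]²) = 1/(1 + 10^+0.13 + 10^-3.65) = 0.4257
DIC = [CO2*]/α₀ = 8.158×10^-5 / 0.4257 = 0.1917 mmol/L
[CO3²⁻] = α₂·DIC; α₂ = 9.530×10^-5, so [CO3²⁻] = 9.530×10^-5 × 0.1917 = 1.83×10^-5 mmol/L = 0.0183 μmol/L

[CO3²⁻] = 0.0183 μmol/L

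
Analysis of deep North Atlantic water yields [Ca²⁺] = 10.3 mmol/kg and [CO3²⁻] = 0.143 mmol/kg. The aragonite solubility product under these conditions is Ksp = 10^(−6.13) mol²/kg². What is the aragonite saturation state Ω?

Ksp = 10^(−6.13) = 7.413×10^-7
Ω = [Ca²⁺][CO3²⁻]/Ksp = (10.3×10^-3)(0.143×10^-3) / 7.413×10^-7 = 1.99

Ω = 1.99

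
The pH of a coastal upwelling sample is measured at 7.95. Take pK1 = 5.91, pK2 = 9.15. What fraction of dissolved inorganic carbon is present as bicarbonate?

α₁ = 0.933

α₁ = 1 / (1 + [H⁺]/K1 + K2/[H⁺]) = 1 / (1 + 10^-2.04 + 10^-1.20)
   = 1 / (1 + 0.0091201 + 0.063096) = 1/1.0722 = 0.9326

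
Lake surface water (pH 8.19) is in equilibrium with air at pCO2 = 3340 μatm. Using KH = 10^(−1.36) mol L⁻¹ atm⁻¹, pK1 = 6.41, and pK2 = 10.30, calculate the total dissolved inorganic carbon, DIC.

DIC = 9.00 mmol/L

[CO2*] = KH · pCO2 = 10^(−1.36) × 3340×10^-6 = 1.458×10^-4 mol/L
α₀ = 1/(1 + K1/[H⁺] + K1K2/[H⁺]²) = 1/(1 + 10^+1.78 + 10^-0.33) = 0.01620
DIC = [CO2*]/α₀ = 1.458×10^-4 / 0.01620 = 9.00 mmol/L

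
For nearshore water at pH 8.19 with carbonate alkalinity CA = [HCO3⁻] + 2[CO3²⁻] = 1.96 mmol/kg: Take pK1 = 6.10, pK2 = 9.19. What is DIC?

DIC = 1.81 mmol/kg

CA = [HCO3⁻] + 2[CO3²⁻] = (α₁ + 2α₂)·DIC
At pH 8.19: [H⁺]/K1 = 10^-2.09 = 0.0081283, K2/[H⁺] = 10^-1.00 = 0.10000
α₁ = 1/(1 + 0.0081283 + 0.10000) = 1/1.1081 = 0.9024; α₂ = α₁·K2/[H⁺] = 0.09024
α₁ + 2α₂ = 1.0829
DIC = CA / (α₁ + 2α₂) = 1.96 / 1.0829 = 1.81 mmol/kg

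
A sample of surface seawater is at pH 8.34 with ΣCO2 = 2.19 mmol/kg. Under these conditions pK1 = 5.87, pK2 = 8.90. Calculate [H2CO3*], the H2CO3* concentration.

α₀ = 1 / (1 + K1/[H⁺] + K1K2/[H⁺]²) = 1 / (1 + 10^+2.47 + 10^+1.91)
   = 1 / (1 + 295.12 + 81.283) = 1/377.40 = 0.002650
[CO2*] = α₀ × DIC = 0.002650 × 2.19 = 0.00580 mmol/kg = 5.80 μmol/kg

[CO2*] = 5.80 μmol/kg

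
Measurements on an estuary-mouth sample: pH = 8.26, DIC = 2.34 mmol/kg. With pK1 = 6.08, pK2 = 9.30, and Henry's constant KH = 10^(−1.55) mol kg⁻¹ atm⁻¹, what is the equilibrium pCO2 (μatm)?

pCO2 = 500 μatm

α₀ = 1 / (1 + K1/[H⁺] + K1K2/[H⁺]²) = 1 / (1 + 10^+2.18 + 10^+1.14)
   = 1 / (1 + 151.36 + 13.804) = 1/166.16 = 0.006018
[CO2*] = α₀ × DIC = 0.006018 × 2.34 = 0.01408 mmol/kg = 14.08 μmol/kg
pCO2 = [CO2*]/KH = 1.408×10^-5 / 2.818×10^-2 = 500 μatm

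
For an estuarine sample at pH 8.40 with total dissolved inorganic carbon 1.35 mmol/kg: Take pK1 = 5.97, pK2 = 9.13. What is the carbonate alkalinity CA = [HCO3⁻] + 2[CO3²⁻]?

CA = 1.56 mmol/kg

CA = [HCO3⁻] + 2[CO3²⁻] = (α₁ + 2α₂)·DIC
At pH 8.40: [H⁺]/K1 = 10^-2.43 = 0.0037154, K2/[H⁺] = 10^-0.73 = 0.18621
α₁ = 1/(1 + 0.0037154 + 0.18621) = 1/1.1899 = 0.8404; α₂ = α₁·K2/[H⁺] = 0.1565
α₁ + 2α₂ = 1.1534
CA = 1.1534 × 1.35 = 1.56 mmol/kg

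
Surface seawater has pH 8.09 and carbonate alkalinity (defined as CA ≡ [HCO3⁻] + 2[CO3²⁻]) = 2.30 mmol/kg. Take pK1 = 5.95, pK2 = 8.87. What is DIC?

CA = [HCO3⁻] + 2[CO3²⁻] = (α₁ + 2α₂)·DIC
At pH 8.09: [H⁺]/K1 = 10^-2.14 = 0.0072444, K2/[H⁺] = 10^-0.78 = 0.16596
α₁ = 1/(1 + 0.0072444 + 0.16596) = 1/1.1732 = 0.8524; α₂ = α₁·K2/[H⁺] = 0.1415
α₁ + 2α₂ = 1.1353
DIC = CA / (α₁ + 2α₂) = 2.30 / 1.1353 = 2.03 mmol/kg

DIC = 2.03 mmol/kg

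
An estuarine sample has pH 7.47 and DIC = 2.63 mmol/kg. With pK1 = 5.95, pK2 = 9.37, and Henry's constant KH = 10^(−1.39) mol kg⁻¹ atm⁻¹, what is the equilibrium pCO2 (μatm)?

pCO2 = 1870 μatm

α₀ = 1 / (1 + K1/[H⁺] + K1K2/[H⁺]²) = 1 / (1 + 10^+1.52 + 10^-0.38)
   = 1 / (1 + 33.113 + 0.41687) = 1/34.530 = 0.02896
[CO2*] = α₀ × DIC = 0.02896 × 2.63 = 0.07617 mmol/kg
pCO2 = [CO2*]/KH = 7.617×10^-5 / 4.074×10^-2 = 1870 μatm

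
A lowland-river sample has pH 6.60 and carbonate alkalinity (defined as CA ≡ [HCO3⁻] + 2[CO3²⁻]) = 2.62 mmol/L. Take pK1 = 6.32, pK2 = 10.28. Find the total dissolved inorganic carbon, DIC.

CA = [HCO3⁻] + 2[CO3²⁻] = (α₁ + 2α₂)·DIC
At pH 6.60: [H⁺]/K1 = 10^-0.28 = 0.52481, K2/[H⁺] = 10^-3.68 = 0.00020893
α₁ = 1/(1 + 0.52481 + 0.00020893) = 1/1.5250 = 0.6557; α₂ = α₁·K2/[H⁺] = 0.0001370
α₁ + 2α₂ = 0.6560
DIC = CA / (α₁ + 2α₂) = 2.62 / 0.6560 = 3.99 mmol/L

DIC = 3.99 mmol/L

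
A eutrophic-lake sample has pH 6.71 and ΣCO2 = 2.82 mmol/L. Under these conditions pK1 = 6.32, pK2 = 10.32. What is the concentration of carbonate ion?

[CO3²⁻] = 0.492 μmol/L

α₂ = 1 / (1 + [H⁺]/K2 + [H⁺]²/(K1K2)) = 1 / (1 + 10^+3.61 + 10^+3.22)
   = 1 / (1 + 4073.8 + 1659.6) = 1/5734.4 = 0.0001744
[CO3²⁻] = α₂ × DIC = 0.0001744 × 2.82 = 0.000492 mmol/L = 0.492 μmol/L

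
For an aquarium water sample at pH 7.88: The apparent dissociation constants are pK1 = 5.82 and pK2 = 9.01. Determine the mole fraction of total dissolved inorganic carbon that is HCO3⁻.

α₁ = 0.923

α₁ = 1 / (1 + [H⁺]/K1 + K2/[H⁺]) = 1 / (1 + 10^-2.06 + 10^-1.13)
   = 1 / (1 + 0.0087096 + 0.074131) = 1/1.0828 = 0.9235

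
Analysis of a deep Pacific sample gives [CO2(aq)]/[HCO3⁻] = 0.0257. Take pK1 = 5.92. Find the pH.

From K1 = [H⁺][HCO3⁻]/[CO2(aq)]:  pH = pK1 − log₁₀([CO2(aq)]/[HCO3⁻])
log₁₀(0.0257) = -1.590
pH = 5.92 − (-1.590) = 7.51

pH = 7.51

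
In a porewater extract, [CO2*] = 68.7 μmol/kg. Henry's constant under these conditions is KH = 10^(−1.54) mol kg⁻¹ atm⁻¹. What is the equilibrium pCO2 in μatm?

pCO2 = 2380 μatm

KH = 10^(−1.54) = 2.884×10^-2 mol kg⁻¹ atm⁻¹
pCO2 = [CO2*]/KH = 68.7×10^-6 / 2.884×10^-2 = 2.38×10^-3 atm = 2380 μatm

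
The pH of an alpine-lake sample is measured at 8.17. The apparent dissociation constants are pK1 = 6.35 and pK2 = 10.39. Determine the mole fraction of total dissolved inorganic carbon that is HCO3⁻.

α₁ = 1 / (1 + [H⁺]/K1 + K2/[H⁺]) = 1 / (1 + 10^-1.82 + 10^-2.22)
   = 1 / (1 + 0.015136 + 0.0060256) = 1/1.0212 = 0.9793

α₁ = 0.979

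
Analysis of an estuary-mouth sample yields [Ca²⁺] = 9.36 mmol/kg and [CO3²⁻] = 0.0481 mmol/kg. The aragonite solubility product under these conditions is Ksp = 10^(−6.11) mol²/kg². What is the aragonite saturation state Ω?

Ksp = 10^(−6.11) = 7.762×10^-7
Ω = [Ca²⁺][CO3²⁻]/Ksp = (9.36×10^-3)(0.0481×10^-3) / 7.762×10^-7 = 0.580

Ω = 0.580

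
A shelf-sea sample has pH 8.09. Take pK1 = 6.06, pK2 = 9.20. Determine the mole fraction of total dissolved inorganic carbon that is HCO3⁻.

α₁ = 1 / (1 + [H⁺]/K1 + K2/[H⁺]) = 1 / (1 + 10^-2.03 + 10^-1.11)
   = 1 / (1 + 0.0093325 + 0.077625) = 1/1.0870 = 0.9200

α₁ = 0.920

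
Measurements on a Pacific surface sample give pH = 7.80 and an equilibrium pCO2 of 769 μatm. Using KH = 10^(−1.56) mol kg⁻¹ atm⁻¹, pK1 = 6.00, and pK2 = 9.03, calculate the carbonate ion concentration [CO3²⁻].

[CO3²⁻] = 0.0787 mmol/kg

[CO2*] = KH · pCO2 = 10^(−1.56) × 769×10^-6 = 2.118×10^-5 mol/kg
α₀ = 1/(1 + K1/[H⁺] + K1K2/[H⁺]²) = 1/(1 + 10^+1.80 + 10^+0.57) = 0.01475
DIC = [CO2*]/α₀ = 2.118×10^-5 / 0.01475 = 1.436 mmol/kg
[CO3²⁻] = α₂·DIC; α₂ = 0.05479, so [CO3²⁻] = 0.05479 × 1.436 = 0.0787 mmol/kg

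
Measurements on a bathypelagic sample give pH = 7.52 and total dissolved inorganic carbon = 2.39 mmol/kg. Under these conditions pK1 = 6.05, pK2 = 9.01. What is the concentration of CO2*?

[CO2*] = 0.0760 mmol/kg

α₀ = 1 / (1 + K1/[H⁺] + K1K2/[H⁺]²) = 1 / (1 + 10^+1.47 + 10^-0.02)
   = 1 / (1 + 29.512 + 0.95499) = 1/31.467 = 0.03178
[CO2*] = α₀ × DIC = 0.03178 × 2.39 = 0.0760 mmol/kg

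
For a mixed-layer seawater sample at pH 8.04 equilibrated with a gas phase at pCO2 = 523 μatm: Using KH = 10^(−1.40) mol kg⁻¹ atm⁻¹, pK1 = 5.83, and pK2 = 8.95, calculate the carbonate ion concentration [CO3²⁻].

[CO2*] = KH · pCO2 = 10^(−1.40) × 523×10^-6 = 2.082×10^-5 mol/kg
α₀ = 1/(1 + K1/[H⁺] + K1K2/[H⁺]²) = 1/(1 + 10^+2.21 + 10^+1.30) = 0.005460
DIC = [CO2*]/α₀ = 2.082×10^-5 / 0.005460 = 3.813 mmol/kg
[CO3²⁻] = α₂·DIC; α₂ = 0.1090, so [CO3²⁻] = 0.1090 × 3.813 = 0.415 mmol/kg

[CO3²⁻] = 0.415 mmol/kg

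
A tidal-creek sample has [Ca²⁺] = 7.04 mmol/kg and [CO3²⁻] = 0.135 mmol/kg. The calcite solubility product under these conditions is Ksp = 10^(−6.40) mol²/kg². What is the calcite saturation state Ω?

Ksp = 10^(−6.40) = 3.981×10^-7
Ω = [Ca²⁺][CO3²⁻]/Ksp = (7.04×10^-3)(0.135×10^-3) / 3.981×10^-7 = 2.39

Ω = 2.39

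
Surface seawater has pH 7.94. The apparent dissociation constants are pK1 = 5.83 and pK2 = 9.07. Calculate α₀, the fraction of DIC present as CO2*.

α₀ = 1 / (1 + K1/[H⁺] + K1K2/[H⁺]²) = 1 / (1 + 10^+2.11 + 10^+0.98)
   = 1 / (1 + 128.82 + 9.5499) = 1/139.37 = 0.007175

α₀ = 0.00717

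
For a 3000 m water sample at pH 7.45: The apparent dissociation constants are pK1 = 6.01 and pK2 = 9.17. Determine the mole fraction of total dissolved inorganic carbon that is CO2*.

α₀ = 0.0344

α₀ = 1 / (1 + K1/[H⁺] + K1K2/[H⁺]²) = 1 / (1 + 10^+1.44 + 10^-0.28)
   = 1 / (1 + 27.542 + 0.52481) = 1/29.067 = 0.03440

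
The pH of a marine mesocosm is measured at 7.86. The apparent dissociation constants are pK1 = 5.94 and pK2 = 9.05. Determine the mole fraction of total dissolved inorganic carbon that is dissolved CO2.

α₀ = 0.0112

α₀ = 1 / (1 + K1/[H⁺] + K1K2/[H⁺]²) = 1 / (1 + 10^+1.92 + 10^+0.73)
   = 1 / (1 + 83.176 + 5.3703) = 1/89.547 = 0.01117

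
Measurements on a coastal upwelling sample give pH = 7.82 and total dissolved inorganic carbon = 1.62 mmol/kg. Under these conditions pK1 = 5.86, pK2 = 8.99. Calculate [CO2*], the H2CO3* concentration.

[CO2*] = 16.5 μmol/kg

α₀ = 1 / (1 + K1/[H⁺] + K1K2/[H⁺]²) = 1 / (1 + 10^+1.96 + 10^+0.79)
   = 1 / (1 + 91.201 + 6.1660) = 1/98.367 = 0.01017
[CO2*] = α₀ × DIC = 0.01017 × 1.62 = 0.0165 mmol/kg = 16.5 μmol/kg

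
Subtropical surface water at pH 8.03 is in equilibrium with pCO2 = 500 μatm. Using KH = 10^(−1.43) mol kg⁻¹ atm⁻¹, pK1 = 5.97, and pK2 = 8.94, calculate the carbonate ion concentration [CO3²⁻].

[CO2*] = KH · pCO2 = 10^(−1.43) × 500×10^-6 = 1.858×10^-5 mol/kg
α₀ = 1/(1 + K1/[H⁺] + K1K2/[H⁺]²) = 1/(1 + 10^+2.06 + 10^+1.15) = 0.007696
DIC = [CO2*]/α₀ = 1.858×10^-5 / 0.007696 = 2.414 mmol/kg
[CO3²⁻] = α₂·DIC; α₂ = 0.1087, so [CO3²⁻] = 0.1087 × 2.414 = 0.262 mmol/kg

[CO3²⁻] = 0.262 mmol/kg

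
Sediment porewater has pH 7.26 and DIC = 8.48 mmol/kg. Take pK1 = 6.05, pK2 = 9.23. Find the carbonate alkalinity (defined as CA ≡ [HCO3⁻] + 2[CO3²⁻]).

CA = 8.08 mmol/kg

CA = [HCO3⁻] + 2[CO3²⁻] = (α₁ + 2α₂)·DIC
At pH 7.26: [H⁺]/K1 = 10^-1.21 = 0.061660, K2/[H⁺] = 10^-1.97 = 0.010715
α₁ = 1/(1 + 0.061660 + 0.010715) = 1/1.0724 = 0.9325; α₂ = α₁·K2/[H⁺] = 0.009992
α₁ + 2α₂ = 0.9525
CA = 0.9525 × 8.48 = 8.08 mmol/kg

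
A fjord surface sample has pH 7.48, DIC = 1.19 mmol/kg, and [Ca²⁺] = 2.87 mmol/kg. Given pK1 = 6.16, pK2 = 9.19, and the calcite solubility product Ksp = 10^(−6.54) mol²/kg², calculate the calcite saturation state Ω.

α₂ = 1 / (1 + [H⁺]/K2 + [H⁺]²/(K1K2)) = 1 / (1 + 10^+1.71 + 10^+0.39)
   = 1 / (1 + 51.286 + 2.4547) = 1/54.741 = 0.01827
[CO3²⁻] = α₂ × DIC = 0.01827 × 1.19 = 0.02174 mmol/kg
Ksp = 10^(−6.54) = 2.884×10^-7
Ω = [Ca²⁺][CO3²⁻]/Ksp = (2.87×10^-3)(2.174×10^-5) / 2.884×10^-7 = 0.216

Ω = 0.216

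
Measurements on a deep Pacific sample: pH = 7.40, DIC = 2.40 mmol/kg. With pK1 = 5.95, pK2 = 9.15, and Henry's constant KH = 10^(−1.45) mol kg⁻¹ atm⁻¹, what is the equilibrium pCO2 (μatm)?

pCO2 = 2280 μatm

α₀ = 1 / (1 + K1/[H⁺] + K1K2/[H⁺]²) = 1 / (1 + 10^+1.45 + 10^-0.30)
   = 1 / (1 + 28.184 + 0.50119) = 1/29.685 = 0.03369
[CO2*] = α₀ × DIC = 0.03369 × 2.40 = 0.08085 mmol/kg
pCO2 = [CO2*]/KH = 8.085×10^-5 / 3.548×10^-2 = 2280 μatm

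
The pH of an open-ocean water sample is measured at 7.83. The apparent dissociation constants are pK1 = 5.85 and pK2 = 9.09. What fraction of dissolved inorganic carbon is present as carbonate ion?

α₂ = 1 / (1 + [H⁺]/K2 + [H⁺]²/(K1K2)) = 1 / (1 + 10^+1.26 + 10^-0.72)
   = 1 / (1 + 18.197 + 0.19055) = 1/19.388 = 0.05158

α₂ = 0.0516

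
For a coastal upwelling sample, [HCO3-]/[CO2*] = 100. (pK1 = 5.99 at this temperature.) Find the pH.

From K1 = [H⁺][HCO3-]/[CO2*]:  pH = pK1 + log₁₀([HCO3-]/[CO2*])
log₁₀(100) = +2.000
pH = 5.99 + (+2.000) = 7.99

pH = 7.99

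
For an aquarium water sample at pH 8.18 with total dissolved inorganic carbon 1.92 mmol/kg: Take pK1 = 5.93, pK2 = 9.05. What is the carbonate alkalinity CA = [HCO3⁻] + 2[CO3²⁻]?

CA = [HCO3⁻] + 2[CO3²⁻] = (α₁ + 2α₂)·DIC
At pH 8.18: [H⁺]/K1 = 10^-2.25 = 0.0056234, K2/[H⁺] = 10^-0.87 = 0.13490
α₁ = 1/(1 + 0.0056234 + 0.13490) = 1/1.1405 = 0.8768; α₂ = α₁·K2/[H⁺] = 0.1183
α₁ + 2α₂ = 1.1133
CA = 1.1133 × 1.92 = 2.14 mmol/kg

CA = 2.14 mmol/kg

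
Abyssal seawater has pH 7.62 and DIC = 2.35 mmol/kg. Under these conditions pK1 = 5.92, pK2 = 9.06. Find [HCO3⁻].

[HCO3⁻] = 2.22 mmol/kg

α₁ = 1 / (1 + [H⁺]/K1 + K2/[H⁺]) = 1 / (1 + 10^-1.70 + 10^-1.44)
   = 1 / (1 + 0.019953 + 0.036308) = 1/1.0563 = 0.9467
[HCO3⁻] = α₁ × DIC = 0.9467 × 2.35 = 2.22 mmol/kg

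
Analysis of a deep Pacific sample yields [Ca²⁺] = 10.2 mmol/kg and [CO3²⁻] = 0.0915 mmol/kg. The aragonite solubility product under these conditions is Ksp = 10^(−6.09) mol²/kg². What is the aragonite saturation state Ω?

Ksp = 10^(−6.09) = 8.128×10^-7
Ω = [Ca²⁺][CO3²⁻]/Ksp = (10.2×10^-3)(0.0915×10^-3) / 8.128×10^-7 = 1.15

Ω = 1.15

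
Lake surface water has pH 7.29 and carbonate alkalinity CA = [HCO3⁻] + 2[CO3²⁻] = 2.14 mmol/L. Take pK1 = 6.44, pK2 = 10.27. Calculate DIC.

CA = [HCO3⁻] + 2[CO3²⁻] = (α₁ + 2α₂)·DIC
At pH 7.29: [H⁺]/K1 = 10^-0.85 = 0.14125, K2/[H⁺] = 10^-2.98 = 0.0010471
α₁ = 1/(1 + 0.14125 + 0.0010471) = 1/1.1423 = 0.8754; α₂ = α₁·K2/[H⁺] = 0.0009167
α₁ + 2α₂ = 0.8773
DIC = CA / (α₁ + 2α₂) = 2.14 / 0.8773 = 2.44 mmol/L

DIC = 2.44 mmol/L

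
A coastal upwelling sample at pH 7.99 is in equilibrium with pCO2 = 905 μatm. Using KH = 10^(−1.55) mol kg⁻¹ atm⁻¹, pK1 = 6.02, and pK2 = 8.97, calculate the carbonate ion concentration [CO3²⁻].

[CO3²⁻] = 0.249 mmol/kg

[CO2*] = KH · pCO2 = 10^(−1.55) × 905×10^-6 = 2.551×10^-5 mol/kg
α₀ = 1/(1 + K1/[H⁺] + K1K2/[H⁺]²) = 1/(1 + 10^+1.97 + 10^+0.99) = 0.009606
DIC = [CO2*]/α₀ = 2.551×10^-5 / 0.009606 = 2.655 mmol/kg
[CO3²⁻] = α₂·DIC; α₂ = 0.09388, so [CO3²⁻] = 0.09388 × 2.655 = 0.249 mmol/kg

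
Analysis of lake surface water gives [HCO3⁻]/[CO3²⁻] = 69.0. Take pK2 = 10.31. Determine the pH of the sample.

From K2 = [H⁺][CO3²⁻]/[HCO3⁻]:  pH = pK2 − log₁₀([HCO3⁻]/[CO3²⁻])
log₁₀(69.0) = +1.839
pH = 10.31 − (+1.839) = 8.47

pH = 8.47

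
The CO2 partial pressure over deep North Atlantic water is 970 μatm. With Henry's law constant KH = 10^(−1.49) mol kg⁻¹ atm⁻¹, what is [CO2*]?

KH = 10^(−1.49) = 3.236×10^-2 mol kg⁻¹ atm⁻¹
[CO2*] = KH · pCO2 = 3.236×10^-2 × 970×10^-6 atm = 3.14×10^-5 mol/kg

[CO2*] = 31.4 μmol/kg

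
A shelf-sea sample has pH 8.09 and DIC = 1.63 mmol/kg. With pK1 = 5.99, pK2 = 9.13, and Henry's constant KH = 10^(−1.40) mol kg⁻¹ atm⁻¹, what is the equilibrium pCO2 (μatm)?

pCO2 = 296 μatm

α₀ = 1 / (1 + K1/[H⁺] + K1K2/[H⁺]²) = 1 / (1 + 10^+2.10 + 10^+1.06)
   = 1 / (1 + 125.89 + 11.482) = 1/138.37 = 0.007227
[CO2*] = α₀ × DIC = 0.007227 × 1.63 = 0.01178 mmol/kg = 11.78 μmol/kg
pCO2 = [CO2*]/KH = 1.178×10^-5 / 3.981×10^-2 = 296 μatm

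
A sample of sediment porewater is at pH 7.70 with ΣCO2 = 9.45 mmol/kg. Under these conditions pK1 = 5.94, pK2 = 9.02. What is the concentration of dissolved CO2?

[CO2*] = 0.154 mmol/kg

α₀ = 1 / (1 + K1/[H⁺] + K1K2/[H⁺]²) = 1 / (1 + 10^+1.76 + 10^+0.44)
   = 1 / (1 + 57.544 + 2.7542) = 1/61.298 = 0.01631
[CO2*] = α₀ × DIC = 0.01631 × 9.45 = 0.154 mmol/kg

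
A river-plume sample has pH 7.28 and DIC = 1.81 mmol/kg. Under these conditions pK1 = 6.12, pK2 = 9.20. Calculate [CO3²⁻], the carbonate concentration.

α₂ = 1 / (1 + [H⁺]/K2 + [H⁺]²/(K1K2)) = 1 / (1 + 10^+1.92 + 10^+0.76)
   = 1 / (1 + 83.176 + 5.7544) = 1/89.931 = 0.01112
[CO3²⁻] = α₂ × DIC = 0.01112 × 1.81 = 0.0201 mmol/kg

[CO3²⁻] = 0.0201 mmol/kg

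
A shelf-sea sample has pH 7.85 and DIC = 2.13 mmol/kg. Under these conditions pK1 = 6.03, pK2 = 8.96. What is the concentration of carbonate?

[CO3²⁻] = 0.151 mmol/kg

α₂ = 1 / (1 + [H⁺]/K2 + [H⁺]²/(K1K2)) = 1 / (1 + 10^+1.11 + 10^-0.71)
   = 1 / (1 + 12.882 + 0.19498) = 1/14.077 = 0.07104
[CO3²⁻] = α₂ × DIC = 0.07104 × 2.13 = 0.151 mmol/kg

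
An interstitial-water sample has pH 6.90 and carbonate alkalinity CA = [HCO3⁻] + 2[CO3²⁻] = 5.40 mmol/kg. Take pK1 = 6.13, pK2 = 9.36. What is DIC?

DIC = 6.29 mmol/kg

CA = [HCO3⁻] + 2[CO3²⁻] = (α₁ + 2α₂)·DIC
At pH 6.90: [H⁺]/K1 = 10^-0.77 = 0.16982, K2/[H⁺] = 10^-2.46 = 0.0034674
α₁ = 1/(1 + 0.16982 + 0.0034674) = 1/1.1733 = 0.8523; α₂ = α₁·K2/[H⁺] = 0.002955
α₁ + 2α₂ = 0.8582
DIC = CA / (α₁ + 2α₂) = 5.40 / 0.8582 = 6.29 mmol/kg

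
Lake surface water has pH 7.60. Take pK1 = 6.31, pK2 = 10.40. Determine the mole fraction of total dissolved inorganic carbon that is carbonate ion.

α₂ = 1 / (1 + [H⁺]/K2 + [H⁺]²/(K1K2)) = 1 / (1 + 10^+2.80 + 10^+1.51)
   = 1 / (1 + 630.96 + 32.359) = 1/664.32 = 0.001505

α₂ = 0.00151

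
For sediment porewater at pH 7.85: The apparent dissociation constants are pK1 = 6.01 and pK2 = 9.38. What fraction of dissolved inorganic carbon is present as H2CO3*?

α₀ = 0.0138

α₀ = 1 / (1 + K1/[H⁺] + K1K2/[H⁺]²) = 1 / (1 + 10^+1.84 + 10^+0.31)
   = 1 / (1 + 69.183 + 2.0417) = 1/72.225 = 0.01385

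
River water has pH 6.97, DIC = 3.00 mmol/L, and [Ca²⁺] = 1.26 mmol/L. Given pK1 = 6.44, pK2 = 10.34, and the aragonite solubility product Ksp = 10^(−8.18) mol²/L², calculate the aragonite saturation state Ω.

α₂ = 1 / (1 + [H⁺]/K2 + [H⁺]²/(K1K2)) = 1 / (1 + 10^+3.37 + 10^+2.84)
   = 1 / (1 + 2344.2 + 691.83) = 1/3037.1 = 0.0003293
[CO3²⁻] = α₂ × DIC = 0.0003293 × 3.00 = 0.0009878 mmol/L = 0.9878 μmol/L
Ksp = 10^(−8.18) = 6.607×10^-9
Ω = [Ca²⁺][CO3²⁻]/Ksp = (1.26×10^-3)(9.878×10^-7) / 6.607×10^-9 = 0.188

Ω = 0.188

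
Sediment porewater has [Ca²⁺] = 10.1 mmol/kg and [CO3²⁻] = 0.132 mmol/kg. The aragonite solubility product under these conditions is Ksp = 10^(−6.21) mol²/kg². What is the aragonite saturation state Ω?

Ksp = 10^(−6.21) = 6.166×10^-7
Ω = [Ca²⁺][CO3²⁻]/Ksp = (10.1×10^-3)(0.132×10^-3) / 6.166×10^-7 = 2.16

Ω = 2.16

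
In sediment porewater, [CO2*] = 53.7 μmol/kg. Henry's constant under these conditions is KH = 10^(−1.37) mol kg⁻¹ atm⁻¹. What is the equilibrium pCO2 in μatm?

pCO2 = 1260 μatm

KH = 10^(−1.37) = 4.266×10^-2 mol kg⁻¹ atm⁻¹
pCO2 = [CO2*]/KH = 53.7×10^-6 / 4.266×10^-2 = 1.26×10^-3 atm = 1260 μatm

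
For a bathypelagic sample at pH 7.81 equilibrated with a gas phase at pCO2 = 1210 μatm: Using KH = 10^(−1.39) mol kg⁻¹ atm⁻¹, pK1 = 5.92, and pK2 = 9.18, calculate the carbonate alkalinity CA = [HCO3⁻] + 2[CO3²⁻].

CA = 4.15 mmol/kg

[CO2*] = KH · pCO2 = 10^(−1.39) × 1210×10^-6 = 4.929×10^-5 mol/kg
α₀ = 1/(1 + K1/[H⁺] + K1K2/[H⁺]²) = 1/(1 + 10^+1.89 + 10^+0.52) = 0.01220
DIC = [CO2*]/α₀ = 4.929×10^-5 / 0.01220 = 4.039 mmol/kg
CA = (α₁ + 2α₂)·DIC = (0.9474 + 2×0.04041) × 4.039 = 4.15 mmol/kg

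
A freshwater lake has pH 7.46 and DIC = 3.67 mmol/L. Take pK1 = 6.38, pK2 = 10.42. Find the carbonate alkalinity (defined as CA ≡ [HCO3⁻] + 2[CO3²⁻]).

CA = [HCO3⁻] + 2[CO3²⁻] = (α₁ + 2α₂)·DIC
At pH 7.46: [H⁺]/K1 = 10^-1.08 = 0.083176, K2/[H⁺] = 10^-2.96 = 0.0010965
α₁ = 1/(1 + 0.083176 + 0.0010965) = 1/1.0843 = 0.9223; α₂ = α₁·K2/[H⁺] = 0.001011
α₁ + 2α₂ = 0.9243
CA = 0.9243 × 3.67 = 3.39 mmol/L

CA = 3.39 mmol/L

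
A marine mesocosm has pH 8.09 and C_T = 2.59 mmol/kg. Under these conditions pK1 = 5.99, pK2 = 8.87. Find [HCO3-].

[HCO3⁻] = 2.21 mmol/kg

α₁ = 1 / (1 + [H⁺]/K1 + K2/[H⁺]) = 1 / (1 + 10^-2.10 + 10^-0.78)
   = 1 / (1 + 0.0079433 + 0.16596) = 1/1.1739 = 0.8519
[HCO3⁻] = α₁ × DIC = 0.8519 × 2.59 = 2.21 mmol/kg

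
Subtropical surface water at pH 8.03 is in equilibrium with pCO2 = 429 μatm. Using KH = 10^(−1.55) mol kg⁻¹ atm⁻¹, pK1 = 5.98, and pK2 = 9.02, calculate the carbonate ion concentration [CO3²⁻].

[CO2*] = KH · pCO2 = 10^(−1.55) × 429×10^-6 = 1.209×10^-5 mol/kg
α₀ = 1/(1 + K1/[H⁺] + K1K2/[H⁺]²) = 1/(1 + 10^+2.05 + 10^+1.06) = 0.008020
DIC = [CO2*]/α₀ = 1.209×10^-5 / 0.008020 = 1.508 mmol/kg
[CO3²⁻] = α₂·DIC; α₂ = 0.09209, so [CO3²⁻] = 0.09209 × 1.508 = 0.139 mmol/kg

[CO3²⁻] = 0.139 mmol/kg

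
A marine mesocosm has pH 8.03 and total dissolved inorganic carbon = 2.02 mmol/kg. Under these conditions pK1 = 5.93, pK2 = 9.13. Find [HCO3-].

[HCO3⁻] = 1.86 mmol/kg

α₁ = 1 / (1 + [H⁺]/K1 + K2/[H⁺]) = 1 / (1 + 10^-2.10 + 10^-1.10)
   = 1 / (1 + 0.0079433 + 0.079433) = 1/1.0874 = 0.9196
[HCO3⁻] = α₁ × DIC = 0.9196 × 2.02 = 1.86 mmol/kg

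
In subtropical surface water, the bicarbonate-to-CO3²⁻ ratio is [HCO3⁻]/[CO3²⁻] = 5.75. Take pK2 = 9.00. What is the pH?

pH = 8.24

From K2 = [H⁺][CO3²⁻]/[HCO3⁻]:  pH = pK2 − log₁₀([HCO3⁻]/[CO3²⁻])
log₁₀(5.75) = +0.760
pH = 9.00 − (+0.760) = 8.24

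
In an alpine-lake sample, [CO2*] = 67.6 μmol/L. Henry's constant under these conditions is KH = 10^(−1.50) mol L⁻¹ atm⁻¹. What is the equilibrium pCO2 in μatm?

KH = 10^(−1.50) = 3.162×10^-2 mol L⁻¹ atm⁻¹
pCO2 = [CO2*]/KH = 67.6×10^-6 / 3.162×10^-2 = 2.14×10^-3 atm = 2140 μatm

pCO2 = 2140 μatm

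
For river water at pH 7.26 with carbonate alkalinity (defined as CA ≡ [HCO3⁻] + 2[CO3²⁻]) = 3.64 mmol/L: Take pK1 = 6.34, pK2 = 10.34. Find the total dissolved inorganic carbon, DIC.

DIC = 4.07 mmol/L

CA = [HCO3⁻] + 2[CO3²⁻] = (α₁ + 2α₂)·DIC
At pH 7.26: [H⁺]/K1 = 10^-0.92 = 0.12023, K2/[H⁺] = 10^-3.08 = 0.00083176
α₁ = 1/(1 + 0.12023 + 0.00083176) = 1/1.1211 = 0.8920; α₂ = α₁·K2/[H⁺] = 0.0007419
α₁ + 2α₂ = 0.8935
DIC = CA / (α₁ + 2α₂) = 3.64 / 0.8935 = 4.07 mmol/L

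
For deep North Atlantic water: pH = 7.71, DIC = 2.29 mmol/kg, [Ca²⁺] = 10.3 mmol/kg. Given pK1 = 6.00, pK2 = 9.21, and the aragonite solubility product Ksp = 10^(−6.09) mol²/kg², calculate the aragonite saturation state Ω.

Ω = 0.873

α₂ = 1 / (1 + [H⁺]/K2 + [H⁺]²/(K1K2)) = 1 / (1 + 10^+1.50 + 10^-0.21)
   = 1 / (1 + 31.623 + 0.61660) = 1/33.239 = 0.03008
[CO3²⁻] = α₂ × DIC = 0.03008 × 2.29 = 0.06889 mmol/kg
Ksp = 10^(−6.09) = 8.128×10^-7
Ω = [Ca²⁺][CO3²⁻]/Ksp = (10.3×10^-3)(6.889×10^-5) / 8.128×10^-7 = 0.873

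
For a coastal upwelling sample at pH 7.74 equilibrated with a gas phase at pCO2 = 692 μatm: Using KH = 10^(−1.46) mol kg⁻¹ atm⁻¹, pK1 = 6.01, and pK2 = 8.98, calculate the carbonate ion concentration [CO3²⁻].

[CO2*] = KH · pCO2 = 10^(−1.46) × 692×10^-6 = 2.399×10^-5 mol/kg
α₀ = 1/(1 + K1/[H⁺] + K1K2/[H⁺]²) = 1/(1 + 10^+1.73 + 10^+0.49) = 0.01730
DIC = [CO2*]/α₀ = 2.399×10^-5 / 0.01730 = 1.387 mmol/kg
[CO3²⁻] = α₂·DIC; α₂ = 0.05347, so [CO3²⁻] = 0.05347 × 1.387 = 0.0741 mmol/kg

[CO3²⁻] = 0.0741 mmol/kg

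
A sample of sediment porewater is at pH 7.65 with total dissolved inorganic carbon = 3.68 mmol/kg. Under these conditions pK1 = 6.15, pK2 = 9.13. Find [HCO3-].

α₁ = 1 / (1 + [H⁺]/K1 + K2/[H⁺]) = 1 / (1 + 10^-1.50 + 10^-1.48)
   = 1 / (1 + 0.031623 + 0.033113) = 1/1.0647 = 0.9392
[HCO3⁻] = α₁ × DIC = 0.9392 × 3.68 = 3.46 mmol/kg

[HCO3⁻] = 3.46 mmol/kg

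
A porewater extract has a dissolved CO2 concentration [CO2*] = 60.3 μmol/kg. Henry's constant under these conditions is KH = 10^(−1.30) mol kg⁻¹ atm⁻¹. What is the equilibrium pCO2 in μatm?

KH = 10^(−1.30) = 5.012×10^-2 mol kg⁻¹ atm⁻¹
pCO2 = [CO2*]/KH = 60.3×10^-6 / 5.012×10^-2 = 1.20×10^-3 atm = 1200 μatm

pCO2 = 1200 μatm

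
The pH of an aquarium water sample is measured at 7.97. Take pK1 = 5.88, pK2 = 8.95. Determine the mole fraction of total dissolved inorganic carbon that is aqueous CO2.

α₀ = 0.00730

α₀ = 1 / (1 + K1/[H⁺] + K1K2/[H⁺]²) = 1 / (1 + 10^+2.09 + 10^+1.11)
   = 1 / (1 + 123.03 + 12.882) = 1/136.91 = 0.007304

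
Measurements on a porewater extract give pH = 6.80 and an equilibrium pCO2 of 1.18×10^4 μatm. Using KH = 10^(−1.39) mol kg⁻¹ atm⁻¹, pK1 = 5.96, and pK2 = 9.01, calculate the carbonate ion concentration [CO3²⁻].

[CO3²⁻] = 0.0205 mmol/kg

[CO2*] = KH · pCO2 = 10^(−1.39) × 1.18×10^4×10^-6 = 4.807×10^-4 mol/kg
α₀ = 1/(1 + K1/[H⁺] + K1K2/[H⁺]²) = 1/(1 + 10^+0.84 + 10^-1.37) = 0.1256
DIC = [CO2*]/α₀ = 4.807×10^-4 / 0.1256 = 3.827 mmol/kg
[CO3²⁻] = α₂·DIC; α₂ = 0.005358, so [CO3²⁻] = 0.005358 × 3.827 = 0.0205 mmol/kg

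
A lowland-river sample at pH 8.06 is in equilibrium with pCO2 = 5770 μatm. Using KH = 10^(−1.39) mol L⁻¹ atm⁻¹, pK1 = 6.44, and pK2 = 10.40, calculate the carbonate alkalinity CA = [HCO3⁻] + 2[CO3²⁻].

[CO2*] = KH · pCO2 = 10^(−1.39) × 5770×10^-6 = 2.351×10^-4 mol/L
α₀ = 1/(1 + K1/[H⁺] + K1K2/[H⁺]²) = 1/(1 + 10^+1.62 + 10^-0.72) = 0.02332
DIC = [CO2*]/α₀ = 2.351×10^-4 / 0.02332 = 10.08 mmol/L
CA = (α₁ + 2α₂)·DIC = (0.9722 + 2×0.004444) × 10.08 = 9.89 mmol/L

CA = 9.89 mmol/L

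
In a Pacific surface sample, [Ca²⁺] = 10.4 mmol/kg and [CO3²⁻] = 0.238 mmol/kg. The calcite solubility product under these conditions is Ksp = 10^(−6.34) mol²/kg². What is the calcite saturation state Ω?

Ksp = 10^(−6.34) = 4.571×10^-7
Ω = [Ca²⁺][CO3²⁻]/Ksp = (10.4×10^-3)(0.238×10^-3) / 4.571×10^-7 = 5.42

Ω = 5.42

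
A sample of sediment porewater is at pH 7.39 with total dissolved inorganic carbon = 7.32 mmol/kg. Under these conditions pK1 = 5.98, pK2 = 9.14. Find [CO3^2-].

α₂ = 1 / (1 + [H⁺]/K2 + [H⁺]²/(K1K2)) = 1 / (1 + 10^+1.75 + 10^+0.34)
   = 1 / (1 + 56.234 + 2.1878) = 1/59.422 = 0.01683
[CO3²⁻] = α₂ × DIC = 0.01683 × 7.32 = 0.123 mmol/kg

[CO3²⁻] = 0.123 mmol/kg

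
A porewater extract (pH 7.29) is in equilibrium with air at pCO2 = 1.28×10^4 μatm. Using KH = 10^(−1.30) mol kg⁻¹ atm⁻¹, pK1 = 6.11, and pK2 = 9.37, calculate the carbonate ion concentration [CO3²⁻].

[CO3²⁻] = 0.0808 mmol/kg

[CO2*] = KH · pCO2 = 10^(−1.30) × 1.28×10^4×10^-6 = 6.415×10^-4 mol/kg
α₀ = 1/(1 + K1/[H⁺] + K1K2/[H⁺]²) = 1/(1 + 10^+1.18 + 10^-0.90) = 0.06149
DIC = [CO2*]/α₀ = 6.415×10^-4 / 0.06149 = 10.43 mmol/kg
[CO3²⁻] = α₂·DIC; α₂ = 0.007742, so [CO3²⁻] = 0.007742 × 10.43 = 0.0808 mmol/kg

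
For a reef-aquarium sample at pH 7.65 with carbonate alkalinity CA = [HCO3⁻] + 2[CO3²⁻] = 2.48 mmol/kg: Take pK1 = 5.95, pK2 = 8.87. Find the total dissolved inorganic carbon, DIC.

CA = [HCO3⁻] + 2[CO3²⁻] = (α₁ + 2α₂)·DIC
At pH 7.65: [H⁺]/K1 = 10^-1.70 = 0.019953, K2/[H⁺] = 10^-1.22 = 0.060256
α₁ = 1/(1 + 0.019953 + 0.060256) = 1/1.0802 = 0.9257; α₂ = α₁·K2/[H⁺] = 0.05578
α₁ + 2α₂ = 1.0373
DIC = CA / (α₁ + 2α₂) = 2.48 / 1.0373 = 2.39 mmol/kg

DIC = 2.39 mmol/kg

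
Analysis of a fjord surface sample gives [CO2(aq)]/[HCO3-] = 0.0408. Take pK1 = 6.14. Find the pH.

From K1 = [H⁺][HCO3-]/[CO2(aq)]:  pH = pK1 − log₁₀([CO2(aq)]/[HCO3-])
log₁₀(0.0408) = -1.389
pH = 6.14 − (-1.389) = 7.53

pH = 7.53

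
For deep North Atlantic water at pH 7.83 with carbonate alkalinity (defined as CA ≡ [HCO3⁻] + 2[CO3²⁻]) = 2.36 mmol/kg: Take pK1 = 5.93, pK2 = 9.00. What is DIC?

CA = [HCO3⁻] + 2[CO3²⁻] = (α₁ + 2α₂)·DIC
At pH 7.83: [H⁺]/K1 = 10^-1.90 = 0.012589, K2/[H⁺] = 10^-1.17 = 0.067608
α₁ = 1/(1 + 0.012589 + 0.067608) = 1/1.0802 = 0.9258; α₂ = α₁·K2/[H⁺] = 0.06259
α₁ + 2α₂ = 1.0509
DIC = CA / (α₁ + 2α₂) = 2.36 / 1.0509 = 2.25 mmol/kg

DIC = 2.25 mmol/kg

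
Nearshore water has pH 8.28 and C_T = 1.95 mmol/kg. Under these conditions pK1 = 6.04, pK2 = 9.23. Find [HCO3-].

α₁ = 1 / (1 + [H⁺]/K1 + K2/[H⁺]) = 1 / (1 + 10^-2.24 + 10^-0.95)
   = 1 / (1 + 0.0057544 + 0.11220) = 1/1.1180 = 0.8945
[HCO3⁻] = α₁ × DIC = 0.8945 × 1.95 = 1.74 mmol/kg

[HCO3⁻] = 1.74 mmol/kg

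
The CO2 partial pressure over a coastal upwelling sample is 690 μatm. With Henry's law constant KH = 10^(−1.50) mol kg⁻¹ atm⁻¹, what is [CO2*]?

KH = 10^(−1.50) = 3.162×10^-2 mol kg⁻¹ atm⁻¹
[CO2*] = KH · pCO2 = 3.162×10^-2 × 690×10^-6 atm = 2.18×10^-5 mol/kg

[CO2*] = 21.8 μmol/kg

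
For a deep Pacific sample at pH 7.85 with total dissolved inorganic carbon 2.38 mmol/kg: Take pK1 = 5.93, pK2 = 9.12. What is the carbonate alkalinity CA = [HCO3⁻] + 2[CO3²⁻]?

CA = [HCO3⁻] + 2[CO3²⁻] = (α₁ + 2α₂)·DIC
At pH 7.85: [H⁺]/K1 = 10^-1.92 = 0.012023, K2/[H⁺] = 10^-1.27 = 0.053703
α₁ = 1/(1 + 0.012023 + 0.053703) = 1/1.0657 = 0.9383; α₂ = α₁·K2/[H⁺] = 0.05039
α₁ + 2α₂ = 1.0391
CA = 1.0391 × 2.38 = 2.47 mmol/kg

CA = 2.47 mmol/kg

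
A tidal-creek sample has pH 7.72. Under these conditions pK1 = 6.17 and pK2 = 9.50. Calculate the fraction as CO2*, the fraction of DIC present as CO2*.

α₀ = 0.0270

α₀ = 1 / (1 + K1/[H⁺] + K1K2/[H⁺]²) = 1 / (1 + 10^+1.55 + 10^-0.23)
   = 1 / (1 + 35.481 + 0.58884) = 1/37.070 = 0.02698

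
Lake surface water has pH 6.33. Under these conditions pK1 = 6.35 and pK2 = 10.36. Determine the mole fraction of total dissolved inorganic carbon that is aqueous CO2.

α₀ = 0.511

α₀ = 1 / (1 + K1/[H⁺] + K1K2/[H⁺]²) = 1 / (1 + 10^-0.02 + 10^-4.05)
   = 1 / (1 + 0.95499 + 8.9125×10^-5) = 1/1.9551 = 0.5115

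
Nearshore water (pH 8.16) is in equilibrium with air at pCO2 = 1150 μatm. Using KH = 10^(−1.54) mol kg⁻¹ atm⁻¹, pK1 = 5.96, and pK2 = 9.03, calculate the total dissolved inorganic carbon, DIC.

[CO2*] = KH · pCO2 = 10^(−1.54) × 1150×10^-6 = 3.317×10^-5 mol/kg
α₀ = 1/(1 + K1/[H⁺] + K1K2/[H⁺]²) = 1/(1 + 10^+2.20 + 10^+1.33) = 0.005529
DIC = [CO2*]/α₀ = 3.317×10^-5 / 0.005529 = 6.00 mmol/kg

DIC = 6.00 mmol/kg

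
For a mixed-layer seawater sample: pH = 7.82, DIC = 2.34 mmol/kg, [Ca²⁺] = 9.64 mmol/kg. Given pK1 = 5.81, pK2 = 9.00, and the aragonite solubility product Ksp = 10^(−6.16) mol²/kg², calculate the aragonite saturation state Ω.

Ω = 2.00

α₂ = 1 / (1 + [H⁺]/K2 + [H⁺]²/(K1K2)) = 1 / (1 + 10^+1.18 + 10^-0.83)
   = 1 / (1 + 15.136 + 0.14791) = 1/16.284 = 0.06141
[CO3²⁻] = α₂ × DIC = 0.06141 × 2.34 = 0.1437 mmol/kg
Ksp = 10^(−6.16) = 6.918×10^-7
Ω = [Ca²⁺][CO3²⁻]/Ksp = (9.64×10^-3)(1.437×10^-4) / 6.918×10^-7 = 2.00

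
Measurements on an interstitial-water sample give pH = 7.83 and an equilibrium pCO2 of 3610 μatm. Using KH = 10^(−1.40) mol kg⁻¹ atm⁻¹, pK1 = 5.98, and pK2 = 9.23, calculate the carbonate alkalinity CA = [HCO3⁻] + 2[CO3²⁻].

CA = 11.0 mmol/kg

[CO2*] = KH · pCO2 = 10^(−1.40) × 3610×10^-6 = 1.437×10^-4 mol/kg
α₀ = 1/(1 + K1/[H⁺] + K1K2/[H⁺]²) = 1/(1 + 10^+1.85 + 10^+0.45) = 0.01340
DIC = [CO2*]/α₀ = 1.437×10^-4 / 0.01340 = 10.72 mmol/kg
CA = (α₁ + 2α₂)·DIC = (0.9488 + 2×0.03777) × 10.72 = 11.0 mmol/kg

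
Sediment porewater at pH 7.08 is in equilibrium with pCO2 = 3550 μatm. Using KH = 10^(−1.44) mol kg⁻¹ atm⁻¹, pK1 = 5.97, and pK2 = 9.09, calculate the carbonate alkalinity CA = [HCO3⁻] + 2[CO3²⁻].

[CO2*] = KH · pCO2 = 10^(−1.44) × 3550×10^-6 = 1.289×10^-4 mol/kg
α₀ = 1/(1 + K1/[H⁺] + K1K2/[H⁺]²) = 1/(1 + 10^+1.11 + 10^-0.90) = 0.07139
DIC = [CO2*]/α₀ = 1.289×10^-4 / 0.07139 = 1.806 mmol/kg
CA = (α₁ + 2α₂)·DIC = (0.9196 + 2×0.008987) × 1.806 = 1.69 mmol/kg

CA = 1.69 mmol/kg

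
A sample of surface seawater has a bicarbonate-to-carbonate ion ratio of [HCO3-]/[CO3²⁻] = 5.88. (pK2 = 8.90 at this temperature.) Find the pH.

pH = 8.13

From K2 = [H⁺][CO3²⁻]/[HCO3-]:  pH = pK2 − log₁₀([HCO3-]/[CO3²⁻])
log₁₀(5.88) = +0.769
pH = 8.90 − (+0.769) = 8.13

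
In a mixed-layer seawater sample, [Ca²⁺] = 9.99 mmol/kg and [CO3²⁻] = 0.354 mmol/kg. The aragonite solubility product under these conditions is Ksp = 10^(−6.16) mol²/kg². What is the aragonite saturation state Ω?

Ω = 5.11

Ksp = 10^(−6.16) = 6.918×10^-7
Ω = [Ca²⁺][CO3²⁻]/Ksp = (9.99×10^-3)(0.354×10^-3) / 6.918×10^-7 = 5.11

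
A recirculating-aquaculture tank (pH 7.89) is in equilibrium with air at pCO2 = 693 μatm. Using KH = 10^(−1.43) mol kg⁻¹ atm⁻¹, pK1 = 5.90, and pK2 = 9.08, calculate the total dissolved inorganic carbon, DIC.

[CO2*] = KH · pCO2 = 10^(−1.43) × 693×10^-6 = 2.575×10^-5 mol/kg
α₀ = 1/(1 + K1/[H⁺] + K1K2/[H⁺]²) = 1/(1 + 10^+1.99 + 10^+0.80) = 0.009521
DIC = [CO2*]/α₀ = 2.575×10^-5 / 0.009521 = 2.70 mmol/kg

DIC = 2.70 mmol/kg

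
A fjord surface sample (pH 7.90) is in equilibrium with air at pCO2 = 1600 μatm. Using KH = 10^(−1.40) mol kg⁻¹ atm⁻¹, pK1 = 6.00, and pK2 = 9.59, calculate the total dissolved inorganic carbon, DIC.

[CO2*] = KH · pCO2 = 10^(−1.40) × 1600×10^-6 = 6.370×10^-5 mol/kg
α₀ = 1/(1 + K1/[H⁺] + K1K2/[H⁺]²) = 1/(1 + 10^+1.90 + 10^+0.21) = 0.01219
DIC = [CO2*]/α₀ = 6.370×10^-5 / 0.01219 = 5.23 mmol/kg

DIC = 5.23 mmol/kg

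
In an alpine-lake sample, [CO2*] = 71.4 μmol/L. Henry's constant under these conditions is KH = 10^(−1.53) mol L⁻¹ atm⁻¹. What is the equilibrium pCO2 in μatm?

pCO2 = 2420 μatm

KH = 10^(−1.53) = 2.951×10^-2 mol L⁻¹ atm⁻¹
pCO2 = [CO2*]/KH = 71.4×10^-6 / 2.951×10^-2 = 2.42×10^-3 atm = 2420 μatm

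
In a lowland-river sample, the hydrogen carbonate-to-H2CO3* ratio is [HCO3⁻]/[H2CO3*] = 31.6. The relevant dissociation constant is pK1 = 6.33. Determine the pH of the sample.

pH = 7.83

From K1 = [H⁺][HCO3⁻]/[H2CO3*]:  pH = pK1 + log₁₀([HCO3⁻]/[H2CO3*])
log₁₀(31.6) = +1.500
pH = 6.33 + (+1.500) = 7.83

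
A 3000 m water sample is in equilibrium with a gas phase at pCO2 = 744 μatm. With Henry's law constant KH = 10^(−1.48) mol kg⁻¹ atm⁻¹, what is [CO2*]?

KH = 10^(−1.48) = 3.311×10^-2 mol kg⁻¹ atm⁻¹
[CO2*] = KH · pCO2 = 3.311×10^-2 × 744×10^-6 atm = 2.46×10^-5 mol/kg

[CO2*] = 24.6 μmol/kg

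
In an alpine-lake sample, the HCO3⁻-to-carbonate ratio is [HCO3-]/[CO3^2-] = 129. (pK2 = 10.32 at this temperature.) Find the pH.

From K2 = [H⁺][CO3^2-]/[HCO3-]:  pH = pK2 − log₁₀([HCO3-]/[CO3^2-])
log₁₀(129) = +2.111
pH = 10.32 − (+2.111) = 8.21

pH = 8.21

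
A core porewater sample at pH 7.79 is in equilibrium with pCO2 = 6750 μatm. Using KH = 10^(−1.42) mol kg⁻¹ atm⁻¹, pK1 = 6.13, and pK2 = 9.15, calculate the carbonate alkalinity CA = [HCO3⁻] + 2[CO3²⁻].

CA = 12.8 mmol/kg

[CO2*] = KH · pCO2 = 10^(−1.42) × 6750×10^-6 = 2.566×10^-4 mol/kg
α₀ = 1/(1 + K1/[H⁺] + K1K2/[H⁺]²) = 1/(1 + 10^+1.66 + 10^+0.30) = 0.02053
DIC = [CO2*]/α₀ = 2.566×10^-4 / 0.02053 = 12.50 mmol/kg
CA = (α₁ + 2α₂)·DIC = (0.9385 + 2×0.04097) × 12.50 = 12.8 mmol/kg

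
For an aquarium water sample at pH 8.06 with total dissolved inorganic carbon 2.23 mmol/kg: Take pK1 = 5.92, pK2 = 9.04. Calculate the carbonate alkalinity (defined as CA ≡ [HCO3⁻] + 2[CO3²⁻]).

CA = 2.43 mmol/kg

CA = [HCO3⁻] + 2[CO3²⁻] = (α₁ + 2α₂)·DIC
At pH 8.06: [H⁺]/K1 = 10^-2.14 = 0.0072444, K2/[H⁺] = 10^-0.98 = 0.10471
α₁ = 1/(1 + 0.0072444 + 0.10471) = 1/1.1120 = 0.8993; α₂ = α₁·K2/[H⁺] = 0.09417
α₁ + 2α₂ = 1.0877
CA = 1.0877 × 2.23 = 2.43 mmol/kg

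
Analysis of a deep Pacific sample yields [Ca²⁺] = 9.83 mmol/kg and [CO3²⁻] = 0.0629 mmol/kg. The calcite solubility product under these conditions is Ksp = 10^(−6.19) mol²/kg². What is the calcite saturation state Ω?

Ksp = 10^(−6.19) = 6.457×10^-7
Ω = [Ca²⁺][CO3²⁻]/Ksp = (9.83×10^-3)(0.0629×10^-3) / 6.457×10^-7 = 0.958

Ω = 0.958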